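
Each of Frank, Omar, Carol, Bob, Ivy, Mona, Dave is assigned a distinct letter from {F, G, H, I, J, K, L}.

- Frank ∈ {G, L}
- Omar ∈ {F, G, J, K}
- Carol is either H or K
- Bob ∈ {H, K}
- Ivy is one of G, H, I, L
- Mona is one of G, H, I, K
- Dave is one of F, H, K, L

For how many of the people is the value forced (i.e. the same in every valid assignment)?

The 7 variables together cover exactly {F, G, H, I, J, K, L} — 7 values for 7 variables — and J appears only in Omar's list, so Omar = J.
The 6 still-open variables together cover exactly {F, G, H, I, K, L} — 6 values for 6 variables — and F appears only in Dave's list, so Dave = F.
Carol and Bob between them cover only {H, K} — a naked pair. Remove those values from Ivy, Mona.
Determined: Omar=J, Dave=F. The other people each still have more than one consistent value. That makes 2.

2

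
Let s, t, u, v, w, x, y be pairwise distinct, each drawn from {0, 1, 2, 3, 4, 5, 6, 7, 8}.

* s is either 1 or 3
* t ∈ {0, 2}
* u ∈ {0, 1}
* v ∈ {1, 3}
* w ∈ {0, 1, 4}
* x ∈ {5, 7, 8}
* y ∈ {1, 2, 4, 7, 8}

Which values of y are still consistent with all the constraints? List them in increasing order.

s and v share exactly the 2 values {1, 3}; by pigeonhole those values go to them, so strike 1, 3 from u, w, y.
u must be 0 (only option left). So t, w can't be 0.
w's domain is down to {4}, so w = 4. Remove 4 from y.
That leaves t = 2. So y can't be 2.
No further eliminations apply; y can still be any of 7, 8.

7, 8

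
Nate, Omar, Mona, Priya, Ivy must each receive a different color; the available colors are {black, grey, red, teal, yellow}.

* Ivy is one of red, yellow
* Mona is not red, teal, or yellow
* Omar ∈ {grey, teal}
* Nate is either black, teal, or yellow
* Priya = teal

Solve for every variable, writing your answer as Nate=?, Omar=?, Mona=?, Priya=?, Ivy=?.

Priya must be teal (only option left). Remove teal from Nate, Omar.
That leaves Omar = grey. Eliminate grey elsewhere: Mona.
That leaves Mona = black. Eliminate black elsewhere: Nate.
Nate's domain is down to {yellow}, so Nate = yellow. So Ivy can't be yellow.
Ivy's domain is down to {red}, so Ivy = red.

Nate=yellow, Omar=grey, Mona=black, Priya=teal, Ivy=red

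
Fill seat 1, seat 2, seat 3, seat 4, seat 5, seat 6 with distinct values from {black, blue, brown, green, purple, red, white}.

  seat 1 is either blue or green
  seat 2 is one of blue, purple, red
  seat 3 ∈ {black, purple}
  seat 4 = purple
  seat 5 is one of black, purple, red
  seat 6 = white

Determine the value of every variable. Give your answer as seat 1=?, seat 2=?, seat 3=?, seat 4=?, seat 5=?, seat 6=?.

seat 4 must be purple (only option left). Remove purple from seat 2, seat 3, seat 5.
seat 6's domain is down to {white}, so seat 6 = white.
seat 3 must be black (only option left). Strike black from seat 5.
seat 5's domain is down to {red}, so seat 5 = red. Remove red from seat 2.
seat 2 has just one choice, so seat 2 = blue. Eliminate blue elsewhere: seat 1.
seat 1's domain is down to {green}, so seat 1 = green.

seat 1=green, seat 2=blue, seat 3=black, seat 4=purple, seat 5=red, seat 6=white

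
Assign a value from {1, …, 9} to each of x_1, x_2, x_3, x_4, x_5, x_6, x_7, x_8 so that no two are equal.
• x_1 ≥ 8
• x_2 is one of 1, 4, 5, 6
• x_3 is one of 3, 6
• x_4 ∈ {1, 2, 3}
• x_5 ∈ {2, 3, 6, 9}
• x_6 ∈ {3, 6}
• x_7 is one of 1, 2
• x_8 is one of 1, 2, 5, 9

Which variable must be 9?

The 8 variables draw from only 8 values {1, 2, 3, 4, 5, 6, 8, 9}, so each is used; only x_2 can be 4, hence x_2 = 4.
The 7 still-open variables draw from only 7 values {1, 2, 3, 5, 6, 8, 9}, so each is used; only x_8 can be 5, hence x_8 = 5.
The 6 still-open variables together cover exactly {1, 2, 3, 6, 8, 9} — 6 values for 6 variables — and 8 appears only in x_1's list, so x_1 = 8.
The 5 still-open variables draw from only 5 values {1, 2, 3, 6, 9}, so each is used; only x_5 can be 9, hence x_5 = 9.

x_5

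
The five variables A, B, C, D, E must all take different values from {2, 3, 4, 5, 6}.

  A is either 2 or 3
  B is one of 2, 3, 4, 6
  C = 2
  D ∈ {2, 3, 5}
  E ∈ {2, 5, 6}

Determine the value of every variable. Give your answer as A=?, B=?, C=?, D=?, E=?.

A=3, B=4, C=2, D=5, E=6

C must be 2 (only option left). Remove 2 from A, B, D, E.
A must be 3 (only option left). So B, D can't be 3.
D's domain is down to {5}, so D = 5. So E can't be 5.
E must be 6 (only option left). Remove 6 from B.
B's domain is down to {4}, so B = 4.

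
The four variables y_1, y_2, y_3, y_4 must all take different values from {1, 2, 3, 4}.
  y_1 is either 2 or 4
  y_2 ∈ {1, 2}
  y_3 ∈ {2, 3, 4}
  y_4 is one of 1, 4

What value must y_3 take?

The 4 variables together cover exactly {1, 2, 3, 4} — 4 values for 4 variables — and 3 appears only in y_3's list, so y_3 = 3.

3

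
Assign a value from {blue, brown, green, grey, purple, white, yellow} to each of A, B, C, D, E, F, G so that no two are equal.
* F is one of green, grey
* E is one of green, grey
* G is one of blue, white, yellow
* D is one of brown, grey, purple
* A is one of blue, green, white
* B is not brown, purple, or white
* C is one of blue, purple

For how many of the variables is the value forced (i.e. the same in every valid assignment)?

2

The 7 variables draw from only 7 values {blue, brown, green, grey, purple, white, yellow}, so each is used; only D can be brown, hence D = brown.
The 6 still-open variables draw from only 6 values {blue, green, grey, purple, white, yellow}, so each is used; only C can be purple, hence C = purple.
E and F share exactly the 2 values {green, grey}; by pigeonhole those values go to them, so strike green, grey from A, B.
Determined: C=purple, D=brown. The other variables each still have more than one consistent value. That makes 2.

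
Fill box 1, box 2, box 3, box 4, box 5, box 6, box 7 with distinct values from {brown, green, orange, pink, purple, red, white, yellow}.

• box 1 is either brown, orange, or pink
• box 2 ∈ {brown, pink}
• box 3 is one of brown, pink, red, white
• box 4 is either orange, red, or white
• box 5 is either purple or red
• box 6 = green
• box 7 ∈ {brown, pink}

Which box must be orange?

box 6 has just one choice, so box 6 = green.
The 6 still-open variables together cover exactly {brown, orange, pink, purple, red, white} — 6 values for 6 variables — and purple appears only in box 5's list, so box 5 = purple.
The 2 variables box 2 and box 7 are confined to {brown, pink}, which locks those values in; drop them from box 1, box 3.
So orange goes to box 1.

box 1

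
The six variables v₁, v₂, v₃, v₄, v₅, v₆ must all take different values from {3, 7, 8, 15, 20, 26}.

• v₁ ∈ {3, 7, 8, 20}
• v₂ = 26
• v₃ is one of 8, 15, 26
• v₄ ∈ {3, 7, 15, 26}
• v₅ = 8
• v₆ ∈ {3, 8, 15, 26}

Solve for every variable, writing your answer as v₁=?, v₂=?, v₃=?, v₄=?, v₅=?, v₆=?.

v₂'s domain is down to {26}, so v₂ = 26. Eliminate 26 elsewhere: v₃, v₄, v₆.
v₅'s domain is down to {8}, so v₅ = 8. Eliminate 8 elsewhere: v₁, v₃, v₆.
v₃'s domain is down to {15}, so v₃ = 15. Remove 15 from v₄, v₆.
That leaves v₆ = 3. Eliminate 3 elsewhere: v₁, v₄.
v₄ has just one choice, so v₄ = 7. So v₁ can't be 7.
v₁'s domain is down to {20}, so v₁ = 20.

v₁=20, v₂=26, v₃=15, v₄=7, v₅=8, v₆=3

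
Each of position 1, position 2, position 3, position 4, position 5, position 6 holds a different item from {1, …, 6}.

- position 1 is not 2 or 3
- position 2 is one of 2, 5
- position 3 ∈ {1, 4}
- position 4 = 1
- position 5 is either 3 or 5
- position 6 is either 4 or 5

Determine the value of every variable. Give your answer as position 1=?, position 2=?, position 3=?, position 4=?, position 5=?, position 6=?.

position 1=6, position 2=2, position 3=4, position 4=1, position 5=3, position 6=5

position 4's domain is down to {1}, so position 4 = 1. Remove 1 from position 1, position 3.
position 3 has just one choice, so position 3 = 4. Strike 4 from position 1, position 6.
That leaves position 6 = 5. Strike 5 from position 1, position 2, position 5.
position 1 has just one choice, so position 1 = 6.
position 2 must be 2 (only option left).
position 5 must be 3 (only option left).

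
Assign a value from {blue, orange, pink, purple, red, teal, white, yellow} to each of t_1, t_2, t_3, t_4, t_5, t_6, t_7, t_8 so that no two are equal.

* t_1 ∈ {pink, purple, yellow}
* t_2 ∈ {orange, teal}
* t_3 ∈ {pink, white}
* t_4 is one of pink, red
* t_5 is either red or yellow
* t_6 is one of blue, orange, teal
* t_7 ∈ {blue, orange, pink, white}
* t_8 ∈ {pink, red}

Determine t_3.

The 8 variables draw from only 8 values {blue, orange, pink, purple, red, teal, white, yellow}, so each is used; only t_1 can be purple, hence t_1 = purple.
The 7 still-open variables draw from only 7 values {blue, orange, pink, red, teal, white, yellow}, so each is used; only t_5 can be yellow, hence t_5 = yellow.
t_4 and t_8 share exactly the 2 values {pink, red}; by pigeonhole those values go to them, so strike pink, red from t_3, t_7.
So t_3 = white.

white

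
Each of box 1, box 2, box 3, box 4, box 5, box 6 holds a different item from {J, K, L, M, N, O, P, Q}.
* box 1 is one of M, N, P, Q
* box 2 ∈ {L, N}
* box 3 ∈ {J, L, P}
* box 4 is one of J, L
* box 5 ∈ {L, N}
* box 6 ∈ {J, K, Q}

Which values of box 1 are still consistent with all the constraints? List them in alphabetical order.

M, Q

The 2 variables box 2 and box 5 are confined to {L, N}, which locks those values in; drop them from box 1, box 3, box 4.
box 4's domain is down to {J}, so box 4 = J. Remove J from box 3, box 6.
box 3's domain is down to {P}, so box 3 = P. So box 1 can't be P.
No further eliminations apply; box 1 can still be any of M, Q.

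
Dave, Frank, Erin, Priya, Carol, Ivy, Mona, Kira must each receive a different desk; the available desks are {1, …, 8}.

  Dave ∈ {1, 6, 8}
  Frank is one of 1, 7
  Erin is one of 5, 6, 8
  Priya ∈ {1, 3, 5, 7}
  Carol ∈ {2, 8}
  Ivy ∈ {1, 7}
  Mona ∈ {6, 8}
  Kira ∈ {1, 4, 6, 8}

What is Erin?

The 8 variables draw from only 8 values {1, 2, 3, 4, 5, 6, 7, 8}, so each is used; only Carol can be 2, hence Carol = 2.
Among the 7 still-open variables, 3 fits only Priya (and all 7 values in {1, 3, 4, 5, 6, 7, 8} must be used), so Priya = 3.
The 6 still-open variables draw from only 6 values {1, 4, 5, 6, 7, 8}, so each is used; only Kira can be 4, hence Kira = 4.
Among the 5 still-open variables, 5 fits only Erin (and all 5 values in {1, 5, 6, 7, 8} must be used), so Erin = 5.

5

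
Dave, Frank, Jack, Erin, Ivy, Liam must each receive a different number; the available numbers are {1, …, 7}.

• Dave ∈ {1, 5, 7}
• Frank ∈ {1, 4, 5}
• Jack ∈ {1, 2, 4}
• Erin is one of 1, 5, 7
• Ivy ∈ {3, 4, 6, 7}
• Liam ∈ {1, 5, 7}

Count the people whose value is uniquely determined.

2

Dave, Erin, Liam between them cover only {1, 5, 7} — a naked triple. Remove those values from Frank, Jack, Ivy.
Frank must be 4 (only option left). Eliminate 4 elsewhere: Jack, Ivy.
Jack has just one choice, so Jack = 2.
Determined: Frank=4, Jack=2. The other people each still have more than one consistent value. That makes 2.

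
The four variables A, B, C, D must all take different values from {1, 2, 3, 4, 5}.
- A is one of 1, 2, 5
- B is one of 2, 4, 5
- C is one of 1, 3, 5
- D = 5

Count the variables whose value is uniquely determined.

1

D's domain is down to {5}, so D = 5. Strike 5 from A, B, C.
Determined: D=5. The other variables each still have more than one consistent value. That makes 1.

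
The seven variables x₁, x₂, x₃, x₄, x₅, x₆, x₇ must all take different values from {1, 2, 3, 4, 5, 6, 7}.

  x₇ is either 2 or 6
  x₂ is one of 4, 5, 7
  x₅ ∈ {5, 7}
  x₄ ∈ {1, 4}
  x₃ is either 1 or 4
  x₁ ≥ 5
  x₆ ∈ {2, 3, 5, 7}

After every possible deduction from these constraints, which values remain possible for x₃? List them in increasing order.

1, 4

The 7 variables together cover exactly {1, 2, 3, 4, 5, 6, 7} — 7 values for 7 variables — and 3 appears only in x₆'s list, so x₆ = 3.
The 6 still-open variables together cover exactly {1, 2, 4, 5, 6, 7} — 6 values for 6 variables — and 2 appears only in x₇'s list, so x₇ = 2.
The 5 still-open variables together cover exactly {1, 4, 5, 6, 7} — 5 values for 5 variables — and 6 appears only in x₁'s list, so x₁ = 6.
x₃ and x₄ share exactly the 2 values {1, 4}; by pigeonhole those values go to them, so strike 1, 4 from x₂.
No further eliminations apply; x₃ can still be any of 1, 4.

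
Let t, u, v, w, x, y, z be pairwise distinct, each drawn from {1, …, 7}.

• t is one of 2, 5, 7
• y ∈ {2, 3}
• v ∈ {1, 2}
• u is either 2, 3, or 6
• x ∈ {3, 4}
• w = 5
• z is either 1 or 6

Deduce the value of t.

7

w must be 5 (only option left). Remove 5 from t.
Among the 6 still-open variables, 4 fits only x (and all 6 values in {1, 2, 3, 4, 6, 7} must be used), so x = 4.
The 5 still-open variables draw from only 5 values {1, 2, 3, 6, 7}, so each is used; only t can be 7, hence t = 7.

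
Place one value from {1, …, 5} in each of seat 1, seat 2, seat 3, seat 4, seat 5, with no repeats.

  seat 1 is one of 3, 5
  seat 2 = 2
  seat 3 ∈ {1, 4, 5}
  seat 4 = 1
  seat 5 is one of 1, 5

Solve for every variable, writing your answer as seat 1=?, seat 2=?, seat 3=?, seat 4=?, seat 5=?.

seat 2 must be 2 (only option left).
seat 4's domain is down to {1}, so seat 4 = 1. Strike 1 from seat 3, seat 5.
seat 5 must be 5 (only option left). Strike 5 from seat 1, seat 3.
seat 1 has just one choice, so seat 1 = 3.
seat 3 has just one choice, so seat 3 = 4.

seat 1=3, seat 2=2, seat 3=4, seat 4=1, seat 5=5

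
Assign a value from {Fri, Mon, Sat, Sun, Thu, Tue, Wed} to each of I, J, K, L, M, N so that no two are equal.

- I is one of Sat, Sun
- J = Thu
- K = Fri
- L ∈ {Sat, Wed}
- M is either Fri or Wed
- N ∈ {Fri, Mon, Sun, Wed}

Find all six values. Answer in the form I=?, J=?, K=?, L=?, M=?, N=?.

I=Sun, J=Thu, K=Fri, L=Sat, M=Wed, N=Mon

J has just one choice, so J = Thu.
K's domain is down to {Fri}, so K = Fri. Strike Fri from M, N.
M's domain is down to {Wed}, so M = Wed. So L, N can't be Wed.
L has just one choice, so L = Sat. Remove Sat from I.
I must be Sun (only option left). So N can't be Sun.
N's domain is down to {Mon}, so N = Mon.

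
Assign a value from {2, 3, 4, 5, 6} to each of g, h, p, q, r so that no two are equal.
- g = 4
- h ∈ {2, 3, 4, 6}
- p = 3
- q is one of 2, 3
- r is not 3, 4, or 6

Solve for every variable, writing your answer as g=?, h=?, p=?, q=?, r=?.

g=4, h=6, p=3, q=2, r=5

g has just one choice, so g = 4. Remove 4 from h.
p must be 3 (only option left). Eliminate 3 elsewhere: h, q.
q must be 2 (only option left). Eliminate 2 elsewhere: h, r.
That leaves r = 5.
That leaves h = 6.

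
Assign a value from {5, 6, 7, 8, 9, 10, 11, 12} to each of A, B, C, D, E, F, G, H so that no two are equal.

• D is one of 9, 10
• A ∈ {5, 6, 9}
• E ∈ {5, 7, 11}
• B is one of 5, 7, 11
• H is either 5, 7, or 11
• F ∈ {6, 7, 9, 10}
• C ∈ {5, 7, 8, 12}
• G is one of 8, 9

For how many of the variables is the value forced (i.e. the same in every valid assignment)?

The 8 variables draw from only 8 values {5, 6, 7, 8, 9, 10, 11, 12}, so each is used; only C can be 12, hence C = 12.
The 7 still-open variables together cover exactly {5, 6, 7, 8, 9, 10, 11} — 7 values for 7 variables — and 8 appears only in G's list, so G = 8.
The 3 variables B, E, H are confined to {5, 7, 11}, which locks those values in; drop them from A, F.
Determined: C=12, G=8. The other variables each still have more than one consistent value. That makes 2.

2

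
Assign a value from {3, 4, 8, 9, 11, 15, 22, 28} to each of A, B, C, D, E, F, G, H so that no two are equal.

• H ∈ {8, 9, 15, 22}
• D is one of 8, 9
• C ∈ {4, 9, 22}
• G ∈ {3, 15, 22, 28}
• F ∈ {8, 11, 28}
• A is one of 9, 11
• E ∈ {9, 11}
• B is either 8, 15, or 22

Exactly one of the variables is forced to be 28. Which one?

Among the 8 variables, 3 fits only G (and all 8 values in {3, 4, 8, 9, 11, 15, 22, 28} must be used), so G = 3.
The 7 still-open variables together cover exactly {4, 8, 9, 11, 15, 22, 28} — 7 values for 7 variables — and 4 appears only in C's list, so C = 4.
Among the 6 still-open variables, 28 fits only F (and all 6 values in {8, 9, 11, 15, 22, 28} must be used), so F = 28.

F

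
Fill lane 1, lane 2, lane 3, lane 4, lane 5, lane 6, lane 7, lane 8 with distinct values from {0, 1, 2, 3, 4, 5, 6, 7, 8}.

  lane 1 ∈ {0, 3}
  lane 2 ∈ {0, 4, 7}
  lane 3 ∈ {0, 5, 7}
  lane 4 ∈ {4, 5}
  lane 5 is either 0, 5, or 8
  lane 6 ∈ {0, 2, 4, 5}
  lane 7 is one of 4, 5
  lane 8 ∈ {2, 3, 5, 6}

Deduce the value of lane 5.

8

Among the 8 variables, 6 fits only lane 8 (and all 8 values in {0, 2, 3, 4, 5, 6, 7, 8} must be used), so lane 8 = 6.
Among the 7 still-open variables, 2 fits only lane 6 (and all 7 values in {0, 2, 3, 4, 5, 7, 8} must be used), so lane 6 = 2.
The 6 still-open variables together cover exactly {0, 3, 4, 5, 7, 8} — 6 values for 6 variables — and 3 appears only in lane 1's list, so lane 1 = 3.
The 5 still-open variables draw from only 5 values {0, 4, 5, 7, 8}, so each is used; only lane 5 can be 8, hence lane 5 = 8.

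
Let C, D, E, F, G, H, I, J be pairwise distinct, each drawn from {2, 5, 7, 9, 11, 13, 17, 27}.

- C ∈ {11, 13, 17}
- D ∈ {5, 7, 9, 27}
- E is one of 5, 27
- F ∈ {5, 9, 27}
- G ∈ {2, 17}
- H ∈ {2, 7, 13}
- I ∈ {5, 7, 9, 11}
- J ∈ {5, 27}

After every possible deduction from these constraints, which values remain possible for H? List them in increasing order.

E and J share exactly the 2 values {5, 27}; by pigeonhole those values go to them, so strike 5, 27 from D, F, I.
F has just one choice, so F = 9. Eliminate 9 elsewhere: D, I.
D must be 7 (only option left). Eliminate 7 elsewhere: H, I.
I's domain is down to {11}, so I = 11. Strike 11 from C.
No further eliminations apply; H can still be any of 2, 13.

2, 13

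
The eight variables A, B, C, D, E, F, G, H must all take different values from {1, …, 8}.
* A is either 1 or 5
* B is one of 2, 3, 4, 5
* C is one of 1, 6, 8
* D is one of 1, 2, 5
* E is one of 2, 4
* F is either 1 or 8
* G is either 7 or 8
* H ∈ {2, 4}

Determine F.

Among the 8 variables, 3 fits only B (and all 8 values in {1, 2, 3, 4, 5, 6, 7, 8} must be used), so B = 3.
The 7 still-open variables together cover exactly {1, 2, 4, 5, 6, 7, 8} — 7 values for 7 variables — and 6 appears only in C's list, so C = 6.
The 6 still-open variables draw from only 6 values {1, 2, 4, 5, 7, 8}, so each is used; only G can be 7, hence G = 7.
The 5 still-open variables together cover exactly {1, 2, 4, 5, 8} — 5 values for 5 variables — and 8 appears only in F's list, so F = 8.

8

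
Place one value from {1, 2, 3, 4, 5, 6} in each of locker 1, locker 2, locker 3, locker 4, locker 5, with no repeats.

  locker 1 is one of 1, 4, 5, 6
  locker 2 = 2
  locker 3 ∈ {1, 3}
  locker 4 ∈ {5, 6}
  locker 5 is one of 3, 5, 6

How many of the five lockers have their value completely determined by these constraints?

locker 2 must be 2 (only option left).
Determined: locker 2=2. The other lockers each still have more than one consistent value. That makes 1.

1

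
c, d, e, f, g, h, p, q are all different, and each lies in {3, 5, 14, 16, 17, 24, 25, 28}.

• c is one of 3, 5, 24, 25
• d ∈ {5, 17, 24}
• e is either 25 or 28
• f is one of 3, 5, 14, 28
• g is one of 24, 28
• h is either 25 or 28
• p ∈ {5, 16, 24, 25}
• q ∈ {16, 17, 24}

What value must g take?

24

Among the 8 variables, 14 fits only f (and all 8 values in {3, 5, 14, 16, 17, 24, 25, 28} must be used), so f = 14.
The 7 still-open variables draw from only 7 values {3, 5, 16, 17, 24, 25, 28}, so each is used; only c can be 3, hence c = 3.
e and h between them cover only {25, 28} — a naked pair. Remove those values from g, p.
So g = 24.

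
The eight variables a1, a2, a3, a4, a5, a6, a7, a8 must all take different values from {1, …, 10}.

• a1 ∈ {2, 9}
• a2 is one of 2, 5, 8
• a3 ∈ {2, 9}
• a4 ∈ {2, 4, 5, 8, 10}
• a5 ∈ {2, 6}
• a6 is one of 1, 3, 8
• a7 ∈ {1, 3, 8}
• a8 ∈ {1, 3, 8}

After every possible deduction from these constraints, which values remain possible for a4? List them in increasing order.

The 2 variables a1 and a3 are confined to {2, 9}, which locks those values in; drop them from a2, a4, a5.
a5's domain is down to {6}, so a5 = 6.
a6, a7, a8 share exactly the 3 values {1, 3, 8}; by pigeonhole those values go to them, so strike 1, 3, 8 from a2, a4.
a2 must be 5 (only option left). So a4 can't be 5.
No further eliminations apply; a4 can still be any of 4, 10.

4, 10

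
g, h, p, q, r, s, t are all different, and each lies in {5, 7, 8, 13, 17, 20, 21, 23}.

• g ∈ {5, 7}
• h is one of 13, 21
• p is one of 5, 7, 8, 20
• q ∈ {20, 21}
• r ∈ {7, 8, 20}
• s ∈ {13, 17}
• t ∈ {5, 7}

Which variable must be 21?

Among the 7 variables, 17 fits only s (and all 7 values in {5, 7, 8, 13, 17, 20, 21} must be used), so s = 17.
The 6 still-open variables draw from only 6 values {5, 7, 8, 13, 20, 21}, so each is used; only h can be 13, hence h = 13.
Among the 5 still-open variables, 21 fits only q (and all 5 values in {5, 7, 8, 20, 21} must be used), so q = 21.

q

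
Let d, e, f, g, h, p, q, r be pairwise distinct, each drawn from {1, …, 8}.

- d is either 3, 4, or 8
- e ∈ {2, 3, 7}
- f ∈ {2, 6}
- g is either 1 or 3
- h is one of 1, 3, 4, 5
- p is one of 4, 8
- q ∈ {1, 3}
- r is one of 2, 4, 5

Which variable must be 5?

Among the 8 variables, 6 fits only f (and all 8 values in {1, 2, 3, 4, 5, 6, 7, 8} must be used), so f = 6.
Among the 7 still-open variables, 7 fits only e (and all 7 values in {1, 2, 3, 4, 5, 7, 8} must be used), so e = 7.
The 6 still-open variables together cover exactly {1, 2, 3, 4, 5, 8} — 6 values for 6 variables — and 2 appears only in r's list, so r = 2.
Among the 5 still-open variables, 5 fits only h (and all 5 values in {1, 3, 4, 5, 8} must be used), so h = 5.

h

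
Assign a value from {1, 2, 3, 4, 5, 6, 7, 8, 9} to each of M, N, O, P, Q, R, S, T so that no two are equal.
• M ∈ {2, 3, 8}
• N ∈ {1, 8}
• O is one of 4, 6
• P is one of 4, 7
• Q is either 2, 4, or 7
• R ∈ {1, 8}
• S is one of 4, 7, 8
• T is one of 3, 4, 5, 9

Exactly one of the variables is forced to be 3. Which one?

The 2 variables N and R are confined to {1, 8}, which locks those values in; drop them from M, S.
The 2 variables P and S are confined to {4, 7}, which locks those values in; drop them from O, Q, T.
O's domain is down to {6}, so O = 6.
Q must be 2 (only option left). So M can't be 2.
So 3 goes to M.

M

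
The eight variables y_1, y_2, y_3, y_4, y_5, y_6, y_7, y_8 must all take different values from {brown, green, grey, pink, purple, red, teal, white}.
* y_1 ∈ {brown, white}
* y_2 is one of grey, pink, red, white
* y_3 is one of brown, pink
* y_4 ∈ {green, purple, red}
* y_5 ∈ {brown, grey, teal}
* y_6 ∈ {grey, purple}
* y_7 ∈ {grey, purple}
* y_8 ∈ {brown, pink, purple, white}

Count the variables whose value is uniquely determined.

3

The 8 variables draw from only 8 values {brown, green, grey, pink, purple, red, teal, white}, so each is used; only y_4 can be green, hence y_4 = green.
The 7 still-open variables together cover exactly {brown, grey, pink, purple, red, teal, white} — 7 values for 7 variables — and red appears only in y_2's list, so y_2 = red.
Among the 6 still-open variables, teal fits only y_5 (and all 6 values in {brown, grey, pink, purple, teal, white} must be used), so y_5 = teal.
y_6 and y_7 share exactly the 2 values {grey, purple}; by pigeonhole those values go to them, so strike grey, purple from y_8.
Determined: y_2=red, y_4=green, y_5=teal. The other variables each still have more than one consistent value. That makes 3.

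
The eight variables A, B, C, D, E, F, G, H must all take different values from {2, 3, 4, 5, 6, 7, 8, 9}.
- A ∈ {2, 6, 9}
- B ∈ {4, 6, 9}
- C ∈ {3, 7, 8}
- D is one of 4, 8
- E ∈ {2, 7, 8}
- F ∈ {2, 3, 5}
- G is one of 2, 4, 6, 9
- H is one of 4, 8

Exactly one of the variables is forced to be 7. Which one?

Among the 8 variables, 5 fits only F (and all 8 values in {2, 3, 4, 5, 6, 7, 8, 9} must be used), so F = 5.
The 7 still-open variables together cover exactly {2, 3, 4, 6, 7, 8, 9} — 7 values for 7 variables — and 3 appears only in C's list, so C = 3.
The 6 still-open variables draw from only 6 values {2, 4, 6, 7, 8, 9}, so each is used; only E can be 7, hence E = 7.

E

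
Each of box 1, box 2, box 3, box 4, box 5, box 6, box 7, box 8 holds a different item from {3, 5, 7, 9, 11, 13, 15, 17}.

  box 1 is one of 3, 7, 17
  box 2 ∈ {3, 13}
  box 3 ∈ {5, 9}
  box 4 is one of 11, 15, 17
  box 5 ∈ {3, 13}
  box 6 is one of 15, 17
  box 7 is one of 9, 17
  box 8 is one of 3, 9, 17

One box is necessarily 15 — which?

box 6

The 8 variables draw from only 8 values {3, 5, 7, 9, 11, 13, 15, 17}, so each is used; only box 3 can be 5, hence box 3 = 5.
The 7 still-open variables together cover exactly {3, 7, 9, 11, 13, 15, 17} — 7 values for 7 variables — and 7 appears only in box 1's list, so box 1 = 7.
The 6 still-open variables draw from only 6 values {3, 9, 11, 13, 15, 17}, so each is used; only box 4 can be 11, hence box 4 = 11.
The 5 still-open variables together cover exactly {3, 9, 13, 15, 17} — 5 values for 5 variables — and 15 appears only in box 6's list, so box 6 = 15.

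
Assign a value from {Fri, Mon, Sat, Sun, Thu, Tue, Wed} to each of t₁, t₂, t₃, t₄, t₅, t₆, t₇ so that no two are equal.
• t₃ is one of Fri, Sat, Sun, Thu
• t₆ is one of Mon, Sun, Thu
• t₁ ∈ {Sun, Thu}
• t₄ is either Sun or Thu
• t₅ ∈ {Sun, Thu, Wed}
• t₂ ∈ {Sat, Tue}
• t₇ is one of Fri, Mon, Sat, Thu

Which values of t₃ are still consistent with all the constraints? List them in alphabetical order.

Fri, Sat

The 7 variables draw from only 7 values {Fri, Mon, Sat, Sun, Thu, Tue, Wed}, so each is used; only t₂ can be Tue, hence t₂ = Tue.
Among the 6 still-open variables, Wed fits only t₅ (and all 6 values in {Fri, Mon, Sat, Sun, Thu, Wed} must be used), so t₅ = Wed.
t₁ and t₄ between them cover only {Sun, Thu} — a naked pair. Remove those values from t₃, t₆, t₇.
t₆'s domain is down to {Mon}, so t₆ = Mon. Remove Mon from t₇.
No further eliminations apply; t₃ can still be any of Fri, Sat.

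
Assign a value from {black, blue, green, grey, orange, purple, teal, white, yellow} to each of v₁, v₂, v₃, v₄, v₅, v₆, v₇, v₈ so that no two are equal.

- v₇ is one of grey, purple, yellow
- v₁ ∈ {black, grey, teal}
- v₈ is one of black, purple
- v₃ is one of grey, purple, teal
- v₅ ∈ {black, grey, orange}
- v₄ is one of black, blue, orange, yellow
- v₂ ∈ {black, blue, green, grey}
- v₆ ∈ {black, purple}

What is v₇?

yellow

The 8 variables together cover exactly {black, blue, green, grey, orange, purple, teal, yellow} — 8 values for 8 variables — and green appears only in v₂'s list, so v₂ = green.
Among the 7 still-open variables, blue fits only v₄ (and all 7 values in {black, blue, grey, orange, purple, teal, yellow} must be used), so v₄ = blue.
The 6 still-open variables together cover exactly {black, grey, orange, purple, teal, yellow} — 6 values for 6 variables — and orange appears only in v₅'s list, so v₅ = orange.
Among the 5 still-open variables, yellow fits only v₇ (and all 5 values in {black, grey, purple, teal, yellow} must be used), so v₇ = yellow.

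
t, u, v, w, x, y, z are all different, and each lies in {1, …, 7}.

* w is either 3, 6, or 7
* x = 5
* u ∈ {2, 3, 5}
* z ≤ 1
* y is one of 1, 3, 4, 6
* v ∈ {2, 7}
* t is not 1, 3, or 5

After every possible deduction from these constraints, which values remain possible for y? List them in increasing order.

x must be 5 (only option left). Eliminate 5 elsewhere: u.
That leaves z = 1. Remove 1 from y.
No further eliminations apply; y can still be any of 3, 4, 6.

3, 4, 6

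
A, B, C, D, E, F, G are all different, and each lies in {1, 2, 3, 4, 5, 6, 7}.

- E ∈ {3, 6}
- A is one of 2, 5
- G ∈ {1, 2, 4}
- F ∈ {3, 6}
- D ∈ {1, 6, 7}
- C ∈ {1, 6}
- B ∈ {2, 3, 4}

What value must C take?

The 7 variables together cover exactly {1, 2, 3, 4, 5, 6, 7} — 7 values for 7 variables — and 5 appears only in A's list, so A = 5.
Among the 6 still-open variables, 7 fits only D (and all 6 values in {1, 2, 3, 4, 6, 7} must be used), so D = 7.
The 2 variables E and F are confined to {3, 6}, which locks those values in; drop them from B, C.
So C = 1.

1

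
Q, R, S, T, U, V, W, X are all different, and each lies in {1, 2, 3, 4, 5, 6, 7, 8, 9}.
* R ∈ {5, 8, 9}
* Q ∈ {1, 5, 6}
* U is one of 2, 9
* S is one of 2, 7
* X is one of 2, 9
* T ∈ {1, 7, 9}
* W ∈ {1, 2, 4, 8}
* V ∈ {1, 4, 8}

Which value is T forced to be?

1

The 8 variables draw from only 8 values {1, 2, 4, 5, 6, 7, 8, 9}, so each is used; only Q can be 6, hence Q = 6.
Among the 7 still-open variables, 5 fits only R (and all 7 values in {1, 2, 4, 5, 7, 8, 9} must be used), so R = 5.
U and X between them cover only {2, 9} — a naked pair. Remove those values from S, T, W.
That leaves S = 7. Remove 7 from T.
So T = 1.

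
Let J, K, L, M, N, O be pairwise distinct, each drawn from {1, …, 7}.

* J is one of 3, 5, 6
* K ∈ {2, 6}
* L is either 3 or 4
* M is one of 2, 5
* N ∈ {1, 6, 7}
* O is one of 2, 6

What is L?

The 2 variables K and O are confined to {2, 6}, which locks those values in; drop them from J, M, N.
M has just one choice, so M = 5. So J can't be 5.
That leaves J = 3. Eliminate 3 elsewhere: L.
So L = 4.

4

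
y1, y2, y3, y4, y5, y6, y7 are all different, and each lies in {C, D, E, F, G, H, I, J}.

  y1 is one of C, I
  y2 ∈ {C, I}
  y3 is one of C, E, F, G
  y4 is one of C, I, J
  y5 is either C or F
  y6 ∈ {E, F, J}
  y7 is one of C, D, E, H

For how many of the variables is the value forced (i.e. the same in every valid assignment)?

4

The 2 variables y1 and y2 are confined to {C, I}, which locks those values in; drop them from y3, y4, y5, y7.
y4 has just one choice, so y4 = J. So y6 can't be J.
y5's domain is down to {F}, so y5 = F. So y3, y6 can't be F.
That leaves y6 = E. So y3, y7 can't be E.
y3 has just one choice, so y3 = G.
Determined: y3=G, y4=J, y5=F, y6=E. The other variables each still have more than one consistent value. That makes 4.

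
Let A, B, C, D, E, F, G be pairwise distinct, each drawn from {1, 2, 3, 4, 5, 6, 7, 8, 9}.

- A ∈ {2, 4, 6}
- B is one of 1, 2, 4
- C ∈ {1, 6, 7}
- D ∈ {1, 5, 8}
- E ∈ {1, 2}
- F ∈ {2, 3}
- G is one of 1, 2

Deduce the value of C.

The 2 variables E and G are confined to {1, 2}, which locks those values in; drop them from A, B, C, D, F.
B's domain is down to {4}, so B = 4. Remove 4 from A.
F has just one choice, so F = 3.
That leaves A = 6. So C can't be 6.
So C = 7.

7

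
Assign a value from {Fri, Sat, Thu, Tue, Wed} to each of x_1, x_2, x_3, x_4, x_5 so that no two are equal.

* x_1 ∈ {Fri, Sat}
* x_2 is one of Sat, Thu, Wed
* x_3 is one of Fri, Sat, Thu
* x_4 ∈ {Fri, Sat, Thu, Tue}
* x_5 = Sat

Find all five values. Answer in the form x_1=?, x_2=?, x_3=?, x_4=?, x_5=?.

x_5 must be Sat (only option left). Eliminate Sat elsewhere: x_1, x_2, x_3, x_4.
x_1 must be Fri (only option left). Strike Fri from x_3, x_4.
x_3 has just one choice, so x_3 = Thu. Eliminate Thu elsewhere: x_2, x_4.
x_4's domain is down to {Tue}, so x_4 = Tue.
x_2 has just one choice, so x_2 = Wed.

x_1=Fri, x_2=Wed, x_3=Thu, x_4=Tue, x_5=Sat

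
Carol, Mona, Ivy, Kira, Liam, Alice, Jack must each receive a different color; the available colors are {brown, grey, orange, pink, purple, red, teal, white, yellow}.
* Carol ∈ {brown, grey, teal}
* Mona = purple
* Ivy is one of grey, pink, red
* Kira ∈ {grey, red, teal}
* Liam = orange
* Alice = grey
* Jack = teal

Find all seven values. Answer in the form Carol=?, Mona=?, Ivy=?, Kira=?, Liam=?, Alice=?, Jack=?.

Carol=brown, Mona=purple, Ivy=pink, Kira=red, Liam=orange, Alice=grey, Jack=teal

Mona has just one choice, so Mona = purple.
Liam must be orange (only option left).
Alice's domain is down to {grey}, so Alice = grey. Remove grey from Carol, Ivy, Kira.
Jack's domain is down to {teal}, so Jack = teal. Strike teal from Carol, Kira.
Carol's domain is down to {brown}, so Carol = brown.
That leaves Kira = red. So Ivy can't be red.
Ivy's domain is down to {pink}, so Ivy = pink.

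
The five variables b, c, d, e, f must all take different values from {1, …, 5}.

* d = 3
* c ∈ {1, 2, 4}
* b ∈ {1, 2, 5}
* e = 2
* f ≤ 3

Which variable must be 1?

f

d's domain is down to {3}, so d = 3. Eliminate 3 elsewhere: f.
That leaves e = 2. Strike 2 from b, c, f.
So 1 goes to f.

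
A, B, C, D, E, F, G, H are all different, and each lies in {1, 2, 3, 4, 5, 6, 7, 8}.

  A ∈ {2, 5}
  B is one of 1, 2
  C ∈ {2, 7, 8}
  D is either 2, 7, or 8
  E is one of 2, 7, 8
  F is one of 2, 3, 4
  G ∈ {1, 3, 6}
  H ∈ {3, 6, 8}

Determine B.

Among the 8 variables, 4 fits only F (and all 8 values in {1, 2, 3, 4, 5, 6, 7, 8} must be used), so F = 4.
The 7 still-open variables together cover exactly {1, 2, 3, 5, 6, 7, 8} — 7 values for 7 variables — and 5 appears only in A's list, so A = 5.
C, D, E share exactly the 3 values {2, 7, 8}; by pigeonhole those values go to them, so strike 2, 7, 8 from B, H.
So B = 1.

1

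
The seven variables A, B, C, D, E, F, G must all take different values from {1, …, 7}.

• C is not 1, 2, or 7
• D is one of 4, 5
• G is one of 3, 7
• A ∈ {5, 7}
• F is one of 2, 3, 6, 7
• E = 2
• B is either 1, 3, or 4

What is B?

E has just one choice, so E = 2. So F can't be 2.
The 6 still-open variables together cover exactly {1, 3, 4, 5, 6, 7} — 6 values for 6 variables — and 1 appears only in B's list, so B = 1.

1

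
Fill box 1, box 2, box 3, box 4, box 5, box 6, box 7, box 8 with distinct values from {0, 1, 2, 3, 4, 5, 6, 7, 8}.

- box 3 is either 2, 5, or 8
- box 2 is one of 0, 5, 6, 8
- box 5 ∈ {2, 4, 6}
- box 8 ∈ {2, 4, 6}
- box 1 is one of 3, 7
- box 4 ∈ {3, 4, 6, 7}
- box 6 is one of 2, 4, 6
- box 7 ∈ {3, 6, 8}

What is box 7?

The 8 variables draw from only 8 values {0, 2, 3, 4, 5, 6, 7, 8}, so each is used; only box 2 can be 0, hence box 2 = 0.
The 7 still-open variables together cover exactly {2, 3, 4, 5, 6, 7, 8} — 7 values for 7 variables — and 5 appears only in box 3's list, so box 3 = 5.
The 6 still-open variables together cover exactly {2, 3, 4, 6, 7, 8} — 6 values for 6 variables — and 8 appears only in box 7's list, so box 7 = 8.

8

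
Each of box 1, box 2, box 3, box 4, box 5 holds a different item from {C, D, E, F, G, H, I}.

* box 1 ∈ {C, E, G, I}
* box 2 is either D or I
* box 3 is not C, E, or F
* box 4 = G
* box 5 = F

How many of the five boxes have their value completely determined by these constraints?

box 4's domain is down to {G}, so box 4 = G. So box 1, box 3 can't be G.
box 5's domain is down to {F}, so box 5 = F.
Determined: box 4=G, box 5=F. The other boxes each still have more than one consistent value. That makes 2.

2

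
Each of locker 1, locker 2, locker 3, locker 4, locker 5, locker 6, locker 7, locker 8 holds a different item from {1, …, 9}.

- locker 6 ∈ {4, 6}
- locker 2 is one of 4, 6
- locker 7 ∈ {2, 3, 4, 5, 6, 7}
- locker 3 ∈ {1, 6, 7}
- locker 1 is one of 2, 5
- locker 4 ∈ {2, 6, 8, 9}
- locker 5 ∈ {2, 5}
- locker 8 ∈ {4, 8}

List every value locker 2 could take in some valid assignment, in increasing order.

4, 6

locker 1 and locker 5 share exactly the 2 values {2, 5}; by pigeonhole those values go to them, so strike 2, 5 from locker 4, locker 7.
locker 2 and locker 6 between them cover only {4, 6} — a naked pair. Remove those values from locker 3, locker 4, locker 7, locker 8.
locker 8 has just one choice, so locker 8 = 8. Strike 8 from locker 4.
locker 4 has just one choice, so locker 4 = 9.
No further eliminations apply; locker 2 can still be any of 4, 6.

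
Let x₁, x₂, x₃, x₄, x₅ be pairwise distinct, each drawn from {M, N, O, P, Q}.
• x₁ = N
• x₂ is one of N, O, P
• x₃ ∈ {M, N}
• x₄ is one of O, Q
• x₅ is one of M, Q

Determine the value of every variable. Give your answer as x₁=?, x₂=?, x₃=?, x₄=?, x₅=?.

x₁ must be N (only option left). So x₂, x₃ can't be N.
x₃ must be M (only option left). Strike M from x₅.
x₅ has just one choice, so x₅ = Q. Strike Q from x₄.
x₄'s domain is down to {O}, so x₄ = O. Eliminate O elsewhere: x₂.
x₂ has just one choice, so x₂ = P.

x₁=N, x₂=P, x₃=M, x₄=O, x₅=Q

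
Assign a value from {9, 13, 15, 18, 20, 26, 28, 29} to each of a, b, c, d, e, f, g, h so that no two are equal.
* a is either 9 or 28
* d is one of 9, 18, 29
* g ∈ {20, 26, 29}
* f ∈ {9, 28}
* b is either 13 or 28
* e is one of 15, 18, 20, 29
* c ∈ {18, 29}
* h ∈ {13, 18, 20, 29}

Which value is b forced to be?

13

The 8 variables together cover exactly {9, 13, 15, 18, 20, 26, 28, 29} — 8 values for 8 variables — and 15 appears only in e's list, so e = 15.
The 7 still-open variables draw from only 7 values {9, 13, 18, 20, 26, 28, 29}, so each is used; only g can be 26, hence g = 26.
The 6 still-open variables draw from only 6 values {9, 13, 18, 20, 28, 29}, so each is used; only h can be 20, hence h = 20.
The 5 still-open variables together cover exactly {9, 13, 18, 28, 29} — 5 values for 5 variables — and 13 appears only in b's list, so b = 13.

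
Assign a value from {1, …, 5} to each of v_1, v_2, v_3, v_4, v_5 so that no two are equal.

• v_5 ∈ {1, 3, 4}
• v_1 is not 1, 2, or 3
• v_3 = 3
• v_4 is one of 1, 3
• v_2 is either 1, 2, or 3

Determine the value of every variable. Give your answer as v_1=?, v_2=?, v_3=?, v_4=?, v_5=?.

v_1=5, v_2=2, v_3=3, v_4=1, v_5=4

v_3's domain is down to {3}, so v_3 = 3. Remove 3 from v_2, v_4, v_5.
v_4's domain is down to {1}, so v_4 = 1. Eliminate 1 elsewhere: v_2, v_5.
v_5 has just one choice, so v_5 = 4. So v_1 can't be 4.
v_1 has just one choice, so v_1 = 5.
v_2 must be 2 (only option left).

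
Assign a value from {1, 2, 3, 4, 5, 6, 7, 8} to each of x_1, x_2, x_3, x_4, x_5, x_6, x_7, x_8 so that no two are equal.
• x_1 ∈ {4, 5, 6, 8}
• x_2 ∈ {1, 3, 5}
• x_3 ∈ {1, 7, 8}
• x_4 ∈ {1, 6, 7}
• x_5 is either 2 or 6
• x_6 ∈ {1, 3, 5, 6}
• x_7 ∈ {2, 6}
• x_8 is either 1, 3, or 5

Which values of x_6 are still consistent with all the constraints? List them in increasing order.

The 8 variables together cover exactly {1, 2, 3, 4, 5, 6, 7, 8} — 8 values for 8 variables — and 4 appears only in x_1's list, so x_1 = 4.
Among the 7 still-open variables, 8 fits only x_3 (and all 7 values in {1, 2, 3, 5, 6, 7, 8} must be used), so x_3 = 8.
The 6 still-open variables together cover exactly {1, 2, 3, 5, 6, 7} — 6 values for 6 variables — and 7 appears only in x_4's list, so x_4 = 7.
x_5 and x_7 share exactly the 2 values {2, 6}; by pigeonhole those values go to them, so strike 2, 6 from x_6.
No further eliminations apply; x_6 can still be any of 1, 3, 5.

1, 3, 5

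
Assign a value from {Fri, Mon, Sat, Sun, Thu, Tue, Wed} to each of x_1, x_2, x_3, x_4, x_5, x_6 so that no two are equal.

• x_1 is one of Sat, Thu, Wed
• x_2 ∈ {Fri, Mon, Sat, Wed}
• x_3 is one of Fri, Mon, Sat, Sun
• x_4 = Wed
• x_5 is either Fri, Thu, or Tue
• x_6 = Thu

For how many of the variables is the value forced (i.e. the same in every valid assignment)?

3

x_4 must be Wed (only option left). So x_1, x_2 can't be Wed.
x_6 has just one choice, so x_6 = Thu. Strike Thu from x_1, x_5.
x_1 must be Sat (only option left). Eliminate Sat elsewhere: x_2, x_3.
Determined: x_1=Sat, x_4=Wed, x_6=Thu. The other variables each still have more than one consistent value. That makes 3.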